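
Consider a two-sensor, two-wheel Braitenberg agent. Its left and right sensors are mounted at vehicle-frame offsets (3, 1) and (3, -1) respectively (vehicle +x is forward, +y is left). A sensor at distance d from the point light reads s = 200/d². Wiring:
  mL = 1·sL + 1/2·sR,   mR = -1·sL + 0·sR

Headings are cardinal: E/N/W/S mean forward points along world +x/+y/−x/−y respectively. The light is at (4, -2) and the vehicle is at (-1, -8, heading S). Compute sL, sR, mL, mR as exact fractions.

200/97 200/117 33100/11349 -200/97

left sensor world pos  = (0, -11); dL² = 97
right sensor world pos = (-2, -11); dR² = 117
sL = 200/97 = 200/97
sR = 200/117 = 200/117
mL = 1·sL + 1/2·sR = 33100/11349
mR = -1·sL + 0·sR = -200/97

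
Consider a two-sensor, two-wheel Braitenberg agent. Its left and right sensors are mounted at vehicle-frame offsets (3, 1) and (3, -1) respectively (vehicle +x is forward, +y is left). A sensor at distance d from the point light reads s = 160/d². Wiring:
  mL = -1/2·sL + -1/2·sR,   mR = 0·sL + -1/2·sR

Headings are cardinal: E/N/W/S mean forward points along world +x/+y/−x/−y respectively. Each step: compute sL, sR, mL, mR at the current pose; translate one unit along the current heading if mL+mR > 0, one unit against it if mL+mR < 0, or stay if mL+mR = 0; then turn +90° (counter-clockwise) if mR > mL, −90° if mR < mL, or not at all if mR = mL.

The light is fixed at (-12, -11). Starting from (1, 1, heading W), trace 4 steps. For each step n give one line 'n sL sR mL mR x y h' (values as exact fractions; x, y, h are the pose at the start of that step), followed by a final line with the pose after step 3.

n=0: pose=(1,1,W); sL=160/221, sR=160/269; mL=-39200/59449, mR=-80/269; mL+mR=-56880/59449 → advance -1; mR−mL=80/221 → turn +1·90°
n=1: pose=(2,1,S); sL=80/153, sR=16/25; mL=-2224/3825, mR=-8/25; mL+mR=-3448/3825 → advance -1; mR−mL=40/153 → turn +1·90°
n=2: pose=(2,2,E); sL=32/97, sR=160/433; mL=-14688/42001, mR=-80/433; mL+mR=-22448/42001 → advance -1; mR−mL=16/97 → turn +1·90°
n=3: pose=(1,2,N); sL=2/5, sR=40/113; mL=-213/565, mR=-20/113; mL+mR=-313/565 → advance -1; mR−mL=1/5 → turn +1·90°

0 160/221 160/269 -39200/59449 -80/269 1 1 W
1 80/153 16/25 -2224/3825 -8/25 2 1 S
2 32/97 160/433 -14688/42001 -80/433 2 2 E
3 2/5 40/113 -213/565 -20/113 1 2 N
final 1 1 W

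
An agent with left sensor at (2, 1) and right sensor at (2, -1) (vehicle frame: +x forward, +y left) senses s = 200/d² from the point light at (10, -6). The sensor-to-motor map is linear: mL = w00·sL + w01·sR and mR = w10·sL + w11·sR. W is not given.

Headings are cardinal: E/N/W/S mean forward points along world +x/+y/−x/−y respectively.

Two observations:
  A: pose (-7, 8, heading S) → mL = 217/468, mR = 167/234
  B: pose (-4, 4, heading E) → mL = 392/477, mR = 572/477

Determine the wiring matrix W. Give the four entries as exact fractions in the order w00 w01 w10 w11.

1/2 1/2 1 1/2

obs A: pose=(-7,8,S) → sL=1/2, sR=50/117, mL=217/468, mR=167/234
obs B: pose=(-4,4,E) → sL=40/53, sR=8/9, mL=392/477, mR=572/477
sensor matrix S = [[1/2, 50/117], [40/53, 8/9]]; det S = 84/689
solve [mL_A; mL_B] = S·[w00; w01] and [mR_A; mR_B] = S·[w10; w11]:
  w00 = 1/2, w01 = 1/2, w10 = 1, w11 = 1/2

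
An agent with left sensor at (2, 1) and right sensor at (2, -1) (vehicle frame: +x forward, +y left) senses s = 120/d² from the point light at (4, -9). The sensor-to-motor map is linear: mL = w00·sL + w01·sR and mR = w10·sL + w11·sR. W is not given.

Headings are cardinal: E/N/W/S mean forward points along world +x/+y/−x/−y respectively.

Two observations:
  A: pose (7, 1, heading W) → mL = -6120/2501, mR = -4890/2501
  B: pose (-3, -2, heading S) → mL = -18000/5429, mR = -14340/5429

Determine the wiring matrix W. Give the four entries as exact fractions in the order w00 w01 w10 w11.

obs A: pose=(7,1,W) → sL=60/41, sR=60/61, mL=-6120/2501, mR=-4890/2501
obs B: pose=(-3,-2,S) → sL=120/61, sR=120/89, mL=-18000/5429, mR=-14340/5429
sensor matrix S = [[60/41, 60/61], [120/61, 120/89]]; det S = 518400/13577929
solve [mL_A; mL_B] = S·[w00; w01] and [mR_A; mR_B] = S·[w10; w11]:
  w00 = -1, w01 = -1, w10 = -1, w11 = -1/2

-1 -1 -1 -1/2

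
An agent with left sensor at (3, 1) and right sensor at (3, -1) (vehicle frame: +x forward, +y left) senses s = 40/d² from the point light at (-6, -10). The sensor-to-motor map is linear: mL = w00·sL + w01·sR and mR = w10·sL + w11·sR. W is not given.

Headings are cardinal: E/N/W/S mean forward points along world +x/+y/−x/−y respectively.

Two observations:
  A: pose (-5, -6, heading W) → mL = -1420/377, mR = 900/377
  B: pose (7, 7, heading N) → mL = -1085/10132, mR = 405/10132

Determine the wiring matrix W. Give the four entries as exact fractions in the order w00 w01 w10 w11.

obs A: pose=(-5,-6,W) → sL=40/13, sR=40/29, mL=-1420/377, mR=900/377
obs B: pose=(7,7,N) → sL=5/68, sR=10/149, mL=-1085/10132, mR=405/10132
sensor matrix S = [[40/13, 40/29], [5/68, 10/149]]; det S = 100350/954941
solve [mL_A; mL_B] = S·[w00; w01] and [mR_A; mR_B] = S·[w10; w11]:
  w00 = -1, w01 = -1/2, w10 = 1, w11 = -1/2

-1 -1/2 1 -1/2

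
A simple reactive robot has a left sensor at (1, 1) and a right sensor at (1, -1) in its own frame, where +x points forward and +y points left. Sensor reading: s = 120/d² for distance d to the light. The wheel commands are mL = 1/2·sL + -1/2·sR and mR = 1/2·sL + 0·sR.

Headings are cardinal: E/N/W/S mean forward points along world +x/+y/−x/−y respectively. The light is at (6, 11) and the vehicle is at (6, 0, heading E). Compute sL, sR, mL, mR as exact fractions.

120/101 24/29 528/2929 60/101

left sensor world pos  = (7, 1); dL² = 101
right sensor world pos = (7, -1); dR² = 145
sL = 120/101 = 120/101
sR = 120/145 = 24/29
mL = 1/2·sL + -1/2·sR = 528/2929
mR = 1/2·sL + 0·sR = 60/101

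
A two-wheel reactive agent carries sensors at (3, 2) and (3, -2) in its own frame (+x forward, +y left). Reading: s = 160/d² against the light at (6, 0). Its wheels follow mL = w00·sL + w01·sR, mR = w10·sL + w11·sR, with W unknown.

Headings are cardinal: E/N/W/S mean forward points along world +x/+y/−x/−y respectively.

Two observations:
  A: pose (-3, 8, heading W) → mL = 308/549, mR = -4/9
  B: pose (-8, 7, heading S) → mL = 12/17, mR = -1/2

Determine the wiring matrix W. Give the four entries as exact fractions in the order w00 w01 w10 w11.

obs A: pose=(-3,8,W) → sL=8/9, sR=40/61, mL=308/549, mR=-4/9
obs B: pose=(-8,7,S) → sL=1, sR=10/17, mL=12/17, mR=-1/2
sensor matrix S = [[8/9, 40/61], [1, 10/17]]; det S = -1240/9333
solve [mL_A; mL_B] = S·[w00; w01] and [mR_A; mR_B] = S·[w10; w11]:
  w00 = 1, w01 = -1/2, w10 = -1/2, w11 = 0

1 -1/2 -1/2 0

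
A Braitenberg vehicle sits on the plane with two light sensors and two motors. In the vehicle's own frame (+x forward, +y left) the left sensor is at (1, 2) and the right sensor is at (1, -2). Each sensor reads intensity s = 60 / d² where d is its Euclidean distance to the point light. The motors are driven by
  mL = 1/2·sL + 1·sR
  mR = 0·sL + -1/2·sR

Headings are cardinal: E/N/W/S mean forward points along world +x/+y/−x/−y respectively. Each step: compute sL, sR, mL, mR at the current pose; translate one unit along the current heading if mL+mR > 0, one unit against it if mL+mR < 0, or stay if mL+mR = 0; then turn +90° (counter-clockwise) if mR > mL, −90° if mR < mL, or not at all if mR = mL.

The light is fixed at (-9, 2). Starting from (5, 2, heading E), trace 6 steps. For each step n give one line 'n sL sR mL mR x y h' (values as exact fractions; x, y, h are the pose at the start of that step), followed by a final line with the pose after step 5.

n=0: pose=(5,2,E); sL=60/229, sR=60/229; mL=90/229, mR=-30/229; mL+mR=60/229 → advance +1; mR−mL=-120/229 → turn -1·90°
n=1: pose=(6,2,S); sL=6/29, sR=6/17; mL=225/493, mR=-3/17; mL+mR=138/493 → advance +1; mR−mL=-312/493 → turn -1·90°
n=2: pose=(6,1,W); sL=12/41, sR=60/197; mL=3642/8077, mR=-30/197; mL+mR=2412/8077 → advance +1; mR−mL=-4872/8077 → turn -1·90°
n=3: pose=(5,1,N); sL=5/12, sR=15/64; mL=85/192, mR=-15/128; mL+mR=125/384 → advance +1; mR−mL=-215/384 → turn -1·90°
n=4: pose=(5,2,E); sL=60/229, sR=60/229; mL=90/229, mR=-30/229; mL+mR=60/229 → advance +1; mR−mL=-120/229 → turn -1·90°
n=5: pose=(6,2,S); sL=6/29, sR=6/17; mL=225/493, mR=-3/17; mL+mR=138/493 → advance +1; mR−mL=-312/493 → turn -1·90°

0 60/229 60/229 90/229 -30/229 5 2 E
1 6/29 6/17 225/493 -3/17 6 2 S
2 12/41 60/197 3642/8077 -30/197 6 1 W
3 5/12 15/64 85/192 -15/128 5 1 N
4 60/229 60/229 90/229 -30/229 5 2 E
5 6/29 6/17 225/493 -3/17 6 2 S
final 6 1 W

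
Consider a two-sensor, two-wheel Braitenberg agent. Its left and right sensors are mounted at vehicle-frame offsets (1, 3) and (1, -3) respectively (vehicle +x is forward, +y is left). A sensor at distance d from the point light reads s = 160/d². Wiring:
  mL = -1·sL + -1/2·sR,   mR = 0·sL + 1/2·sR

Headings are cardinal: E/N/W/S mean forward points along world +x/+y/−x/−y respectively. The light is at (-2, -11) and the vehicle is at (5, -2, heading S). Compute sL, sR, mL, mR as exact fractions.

40/41 2 -81/41 1

left sensor world pos  = (8, -3); dL² = 164
right sensor world pos = (2, -3); dR² = 80
sL = 160/164 = 40/41
sR = 160/80 = 2
mL = -1·sL + -1/2·sR = -81/41
mR = 0·sL + 1/2·sR = 1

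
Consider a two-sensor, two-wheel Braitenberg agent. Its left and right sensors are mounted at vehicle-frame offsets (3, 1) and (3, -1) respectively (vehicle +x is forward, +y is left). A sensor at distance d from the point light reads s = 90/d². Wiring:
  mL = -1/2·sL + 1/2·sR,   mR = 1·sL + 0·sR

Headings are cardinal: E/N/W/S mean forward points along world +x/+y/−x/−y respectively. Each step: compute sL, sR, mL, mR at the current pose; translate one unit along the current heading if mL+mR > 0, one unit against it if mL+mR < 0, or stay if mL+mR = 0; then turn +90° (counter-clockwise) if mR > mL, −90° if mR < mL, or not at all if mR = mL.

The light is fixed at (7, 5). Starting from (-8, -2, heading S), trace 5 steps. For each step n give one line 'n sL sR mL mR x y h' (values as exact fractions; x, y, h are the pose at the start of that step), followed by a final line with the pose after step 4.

n=0: pose=(-8,-2,S); sL=45/148, sR=45/178; mL=-675/26344, mR=45/148; mL+mR=7335/26344 → advance +1; mR−mL=8685/26344 → turn +1·90°
n=1: pose=(-8,-3,E); sL=90/193, sR=2/5; mL=-32/965, mR=90/193; mL+mR=418/965 → advance +1; mR−mL=482/965 → turn +1·90°
n=2: pose=(-7,-3,N); sL=9/25, sR=45/97; mL=126/2425, mR=9/25; mL+mR=999/2425 → advance +1; mR−mL=747/2425 → turn +1·90°
n=3: pose=(-7,-2,W); sL=90/353, sR=18/65; mL=252/22945, mR=90/353; mL+mR=6102/22945 → advance +1; mR−mL=5598/22945 → turn +1·90°
n=4: pose=(-8,-2,S); sL=45/148, sR=45/178; mL=-675/26344, mR=45/148; mL+mR=7335/26344 → advance +1; mR−mL=8685/26344 → turn +1·90°

0 45/148 45/178 -675/26344 45/148 -8 -2 S
1 90/193 2/5 -32/965 90/193 -8 -3 E
2 9/25 45/97 126/2425 9/25 -7 -3 N
3 90/353 18/65 252/22945 90/353 -7 -2 W
4 45/148 45/178 -675/26344 45/148 -8 -2 S
final -8 -3 E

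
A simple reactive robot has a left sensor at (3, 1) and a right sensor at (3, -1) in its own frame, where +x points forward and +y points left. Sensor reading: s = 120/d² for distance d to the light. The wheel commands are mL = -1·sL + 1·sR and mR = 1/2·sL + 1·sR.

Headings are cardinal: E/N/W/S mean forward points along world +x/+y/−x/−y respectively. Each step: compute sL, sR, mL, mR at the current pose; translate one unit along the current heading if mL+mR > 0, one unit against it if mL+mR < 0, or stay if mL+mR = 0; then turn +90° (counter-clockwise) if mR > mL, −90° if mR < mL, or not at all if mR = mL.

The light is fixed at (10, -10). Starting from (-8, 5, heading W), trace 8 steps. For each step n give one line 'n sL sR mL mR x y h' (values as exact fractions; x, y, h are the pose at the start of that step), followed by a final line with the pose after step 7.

0 120/637 120/697 -7200/443989 118260/443989 -8 5 W
1 10/39 15/68 -95/2652 925/2652 -9 5 S
2 120/481 24/85 1344/40885 16644/40885 -9 4 E
3 12/65 60/289 432/18785 5634/18785 -8 4 N
4 120/637 120/697 -7200/443989 118260/443989 -8 5 W
5 10/39 15/68 -95/2652 925/2652 -9 5 S
6 120/481 24/85 1344/40885 16644/40885 -9 4 E
7 12/65 60/289 432/18785 5634/18785 -8 4 N
final -8 5 W

n=0: pose=(-8,5,W); sL=120/637, sR=120/697; mL=-7200/443989, mR=118260/443989; mL+mR=111060/443989 → advance +1; mR−mL=180/637 → turn +1·90°
n=1: pose=(-9,5,S); sL=10/39, sR=15/68; mL=-95/2652, mR=925/2652; mL+mR=415/1326 → advance +1; mR−mL=5/13 → turn +1·90°
n=2: pose=(-9,4,E); sL=120/481, sR=24/85; mL=1344/40885, mR=16644/40885; mL+mR=17988/40885 → advance +1; mR−mL=180/481 → turn +1·90°
n=3: pose=(-8,4,N); sL=12/65, sR=60/289; mL=432/18785, mR=5634/18785; mL+mR=6066/18785 → advance +1; mR−mL=18/65 → turn +1·90°
n=4: pose=(-8,5,W); sL=120/637, sR=120/697; mL=-7200/443989, mR=118260/443989; mL+mR=111060/443989 → advance +1; mR−mL=180/637 → turn +1·90°
n=5: pose=(-9,5,S); sL=10/39, sR=15/68; mL=-95/2652, mR=925/2652; mL+mR=415/1326 → advance +1; mR−mL=5/13 → turn +1·90°
n=6: pose=(-9,4,E); sL=120/481, sR=24/85; mL=1344/40885, mR=16644/40885; mL+mR=17988/40885 → advance +1; mR−mL=180/481 → turn +1·90°
n=7: pose=(-8,4,N); sL=12/65, sR=60/289; mL=432/18785, mR=5634/18785; mL+mR=6066/18785 → advance +1; mR−mL=18/65 → turn +1·90°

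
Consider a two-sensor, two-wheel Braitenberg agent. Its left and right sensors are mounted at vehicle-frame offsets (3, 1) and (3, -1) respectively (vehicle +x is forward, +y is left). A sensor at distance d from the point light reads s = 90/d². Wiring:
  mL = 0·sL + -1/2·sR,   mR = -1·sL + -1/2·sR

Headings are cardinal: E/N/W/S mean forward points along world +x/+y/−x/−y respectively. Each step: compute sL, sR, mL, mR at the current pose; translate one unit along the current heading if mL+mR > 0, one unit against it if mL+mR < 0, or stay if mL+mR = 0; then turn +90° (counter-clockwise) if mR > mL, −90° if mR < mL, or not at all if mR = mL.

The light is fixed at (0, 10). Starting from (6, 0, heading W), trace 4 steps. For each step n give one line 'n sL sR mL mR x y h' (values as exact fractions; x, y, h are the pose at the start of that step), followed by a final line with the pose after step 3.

n=0: pose=(6,0,W); sL=9/13, sR=1; mL=-1/2, mR=-31/26; mL+mR=-22/13 → advance -1; mR−mL=-9/13 → turn -1·90°
n=1: pose=(7,0,N); sL=18/17, sR=90/113; mL=-45/113, mR=-2799/1921; mL+mR=-3564/1921 → advance -1; mR−mL=-18/17 → turn -1·90°
n=2: pose=(7,-1,E); sL=9/20, sR=45/122; mL=-45/244, mR=-387/610; mL+mR=-999/1220 → advance -1; mR−mL=-9/20 → turn -1·90°
n=3: pose=(6,-1,S); sL=18/49, sR=90/221; mL=-45/221, mR=-6183/10829; mL+mR=-8388/10829 → advance -1; mR−mL=-18/49 → turn -1·90°

0 9/13 1 -1/2 -31/26 6 0 W
1 18/17 90/113 -45/113 -2799/1921 7 0 N
2 9/20 45/122 -45/244 -387/610 7 -1 E
3 18/49 90/221 -45/221 -6183/10829 6 -1 S
final 6 0 W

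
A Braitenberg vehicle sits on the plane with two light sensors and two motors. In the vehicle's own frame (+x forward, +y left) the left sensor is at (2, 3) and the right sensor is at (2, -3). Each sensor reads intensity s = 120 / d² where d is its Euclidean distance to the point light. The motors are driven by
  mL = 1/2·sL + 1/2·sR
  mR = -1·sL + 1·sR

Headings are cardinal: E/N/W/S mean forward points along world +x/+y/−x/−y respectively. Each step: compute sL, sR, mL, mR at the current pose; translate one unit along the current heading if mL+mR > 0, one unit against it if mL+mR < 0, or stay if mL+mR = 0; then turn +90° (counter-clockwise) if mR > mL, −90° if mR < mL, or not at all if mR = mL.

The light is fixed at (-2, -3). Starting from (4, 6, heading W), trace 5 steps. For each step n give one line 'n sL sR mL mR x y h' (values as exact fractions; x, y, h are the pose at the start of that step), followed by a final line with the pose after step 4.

0 30/13 3/4 159/104 -81/52 4 6 W
1 120/137 120/221 21480/30277 -10080/30277 5 6 N
2 12/25 12/13 228/325 144/325 5 7 E
3 24/37 120/89 3288/3293 2304/3293 6 7 S
4 5/3 2/3 7/6 -1 6 6 W
final 5 6 N

n=0: pose=(4,6,W); sL=30/13, sR=3/4; mL=159/104, mR=-81/52; mL+mR=-3/104 → advance -1; mR−mL=-321/104 → turn -1·90°
n=1: pose=(5,6,N); sL=120/137, sR=120/221; mL=21480/30277, mR=-10080/30277; mL+mR=11400/30277 → advance +1; mR−mL=-31560/30277 → turn -1·90°
n=2: pose=(5,7,E); sL=12/25, sR=12/13; mL=228/325, mR=144/325; mL+mR=372/325 → advance +1; mR−mL=-84/325 → turn -1·90°
n=3: pose=(6,7,S); sL=24/37, sR=120/89; mL=3288/3293, mR=2304/3293; mL+mR=5592/3293 → advance +1; mR−mL=-984/3293 → turn -1·90°
n=4: pose=(6,6,W); sL=5/3, sR=2/3; mL=7/6, mR=-1; mL+mR=1/6 → advance +1; mR−mL=-13/6 → turn -1·90°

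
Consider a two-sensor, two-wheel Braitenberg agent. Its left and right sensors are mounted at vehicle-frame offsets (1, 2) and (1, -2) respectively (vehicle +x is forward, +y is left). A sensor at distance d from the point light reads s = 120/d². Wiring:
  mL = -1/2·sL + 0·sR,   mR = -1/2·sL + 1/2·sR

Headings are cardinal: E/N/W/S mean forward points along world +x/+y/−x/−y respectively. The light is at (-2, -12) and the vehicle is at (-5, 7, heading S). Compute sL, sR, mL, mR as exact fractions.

24/65 120/349 -12/65 -288/22685

left sensor world pos  = (-3, 6); dL² = 325
right sensor world pos = (-7, 6); dR² = 349
sL = 120/325 = 24/65
sR = 120/349 = 120/349
mL = -1/2·sL + 0·sR = -12/65
mR = -1/2·sL + 1/2·sR = -288/22685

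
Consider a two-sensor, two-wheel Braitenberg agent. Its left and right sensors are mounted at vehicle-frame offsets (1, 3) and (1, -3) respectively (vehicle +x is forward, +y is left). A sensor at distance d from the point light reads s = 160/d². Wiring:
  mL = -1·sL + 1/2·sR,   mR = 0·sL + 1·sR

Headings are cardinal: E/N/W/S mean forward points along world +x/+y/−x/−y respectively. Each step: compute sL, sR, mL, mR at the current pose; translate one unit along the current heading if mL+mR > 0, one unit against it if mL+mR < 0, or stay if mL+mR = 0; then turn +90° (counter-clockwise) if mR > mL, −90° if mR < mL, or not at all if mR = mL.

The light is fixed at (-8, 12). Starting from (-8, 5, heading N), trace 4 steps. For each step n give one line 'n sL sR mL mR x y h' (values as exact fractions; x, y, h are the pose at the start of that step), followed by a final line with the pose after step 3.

n=0: pose=(-8,5,N); sL=32/9, sR=32/9; mL=-16/9, mR=32/9; mL+mR=16/9 → advance +1; mR−mL=16/3 → turn +1·90°
n=1: pose=(-8,6,W); sL=80/41, sR=16; mL=248/41, mR=16; mL+mR=904/41 → advance +1; mR−mL=408/41 → turn +1·90°
n=2: pose=(-9,6,S); sL=160/53, sR=32/13; mL=-1232/689, mR=32/13; mL+mR=464/689 → advance +1; mR−mL=2928/689 → turn +1·90°
n=3: pose=(-9,5,E); sL=10, sR=8/5; mL=-46/5, mR=8/5; mL+mR=-38/5 → advance -1; mR−mL=54/5 → turn +1·90°

0 32/9 32/9 -16/9 32/9 -8 5 N
1 80/41 16 248/41 16 -8 6 W
2 160/53 32/13 -1232/689 32/13 -9 6 S
3 10 8/5 -46/5 8/5 -9 5 E
final -10 5 N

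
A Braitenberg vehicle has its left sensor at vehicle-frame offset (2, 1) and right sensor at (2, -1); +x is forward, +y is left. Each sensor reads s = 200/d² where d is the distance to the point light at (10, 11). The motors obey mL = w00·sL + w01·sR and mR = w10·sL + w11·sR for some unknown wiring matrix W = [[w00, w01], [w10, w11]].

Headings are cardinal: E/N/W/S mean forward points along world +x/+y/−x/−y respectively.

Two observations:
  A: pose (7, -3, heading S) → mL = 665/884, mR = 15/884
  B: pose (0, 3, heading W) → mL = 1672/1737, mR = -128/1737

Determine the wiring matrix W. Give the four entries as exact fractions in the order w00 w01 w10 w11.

obs A: pose=(7,-3,S) → sL=10/13, sR=25/34, mL=665/884, mR=15/884
obs B: pose=(0,3,W) → sL=8/9, sR=200/193, mL=1672/1737, mR=-128/1737
sensor matrix S = [[10/13, 25/34], [8/9, 200/193]]; det S = 55100/383877
solve [mL_A; mL_B] = S·[w00; w01] and [mR_A; mR_B] = S·[w10; w11]:
  w00 = 1/2, w01 = 1/2, w10 = 1/2, w11 = -1/2

1/2 1/2 1/2 -1/2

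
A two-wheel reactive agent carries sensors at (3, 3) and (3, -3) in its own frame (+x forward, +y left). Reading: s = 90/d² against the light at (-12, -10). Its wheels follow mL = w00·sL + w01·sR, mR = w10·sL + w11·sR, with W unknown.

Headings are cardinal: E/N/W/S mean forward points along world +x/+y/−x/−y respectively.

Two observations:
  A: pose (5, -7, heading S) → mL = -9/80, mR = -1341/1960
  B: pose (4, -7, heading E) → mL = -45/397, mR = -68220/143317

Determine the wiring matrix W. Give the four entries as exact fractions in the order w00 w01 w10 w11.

-1/2 0 -1 -1

obs A: pose=(5,-7,S) → sL=9/40, sR=45/98, mL=-9/80, mR=-1341/1960
obs B: pose=(4,-7,E) → sL=90/397, sR=90/361, mL=-45/397, mR=-68220/143317
sensor matrix S = [[9/40, 45/98], [90/397, 90/361]]; det S = -1348407/28090132
solve [mL_A; mL_B] = S·[w00; w01] and [mR_A; mR_B] = S·[w10; w11]:
  w00 = -1/2, w01 = 0, w10 = -1, w11 = -1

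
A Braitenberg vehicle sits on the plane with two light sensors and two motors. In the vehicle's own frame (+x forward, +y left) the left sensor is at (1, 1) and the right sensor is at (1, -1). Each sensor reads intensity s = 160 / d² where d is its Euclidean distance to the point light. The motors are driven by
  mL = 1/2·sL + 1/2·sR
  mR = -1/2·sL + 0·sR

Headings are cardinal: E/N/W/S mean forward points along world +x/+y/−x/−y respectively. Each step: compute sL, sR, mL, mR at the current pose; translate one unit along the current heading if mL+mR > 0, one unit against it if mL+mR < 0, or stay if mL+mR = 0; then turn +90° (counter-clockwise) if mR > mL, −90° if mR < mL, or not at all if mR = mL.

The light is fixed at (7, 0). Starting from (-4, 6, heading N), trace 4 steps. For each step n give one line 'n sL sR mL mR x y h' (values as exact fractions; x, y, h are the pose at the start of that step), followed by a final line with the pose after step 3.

0 160/193 160/149 27360/28757 -80/193 -4 6 N
1 40/41 20/17 750/697 -20/41 -4 7 E
2 160/117 160/157 21920/18369 -80/117 -3 7 S
3 80/73 16/17 1264/1241 -40/73 -3 6 W
final -4 6 N

n=0: pose=(-4,6,N); sL=160/193, sR=160/149; mL=27360/28757, mR=-80/193; mL+mR=80/149 → advance +1; mR−mL=-39280/28757 → turn -1·90°
n=1: pose=(-4,7,E); sL=40/41, sR=20/17; mL=750/697, mR=-20/41; mL+mR=10/17 → advance +1; mR−mL=-1090/697 → turn -1·90°
n=2: pose=(-3,7,S); sL=160/117, sR=160/157; mL=21920/18369, mR=-80/117; mL+mR=80/157 → advance +1; mR−mL=-34480/18369 → turn -1·90°
n=3: pose=(-3,6,W); sL=80/73, sR=16/17; mL=1264/1241, mR=-40/73; mL+mR=8/17 → advance +1; mR−mL=-1944/1241 → turn -1·90°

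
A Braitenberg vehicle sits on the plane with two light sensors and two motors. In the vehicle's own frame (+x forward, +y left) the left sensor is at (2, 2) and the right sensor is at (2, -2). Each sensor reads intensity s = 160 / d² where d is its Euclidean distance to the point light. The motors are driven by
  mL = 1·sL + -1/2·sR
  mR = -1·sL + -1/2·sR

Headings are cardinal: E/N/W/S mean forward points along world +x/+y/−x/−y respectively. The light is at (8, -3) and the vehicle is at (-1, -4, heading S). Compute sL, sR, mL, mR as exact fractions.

left sensor world pos  = (1, -6); dL² = 58
right sensor world pos = (-3, -6); dR² = 130
sL = 160/58 = 80/29
sR = 160/130 = 16/13
mL = 1·sL + -1/2·sR = 808/377
mR = -1·sL + -1/2·sR = -1272/377

80/29 16/13 808/377 -1272/377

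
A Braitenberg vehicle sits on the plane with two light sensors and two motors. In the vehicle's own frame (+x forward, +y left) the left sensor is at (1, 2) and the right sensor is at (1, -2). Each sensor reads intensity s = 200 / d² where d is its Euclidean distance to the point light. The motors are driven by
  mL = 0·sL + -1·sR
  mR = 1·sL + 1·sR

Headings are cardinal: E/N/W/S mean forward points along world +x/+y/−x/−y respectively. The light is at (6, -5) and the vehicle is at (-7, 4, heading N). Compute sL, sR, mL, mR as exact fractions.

left sensor world pos  = (-9, 5); dL² = 325
right sensor world pos = (-5, 5); dR² = 221
sL = 200/325 = 8/13
sR = 200/221 = 200/221
mL = 0·sL + -1·sR = -200/221
mR = 1·sL + 1·sR = 336/221

8/13 200/221 -200/221 336/221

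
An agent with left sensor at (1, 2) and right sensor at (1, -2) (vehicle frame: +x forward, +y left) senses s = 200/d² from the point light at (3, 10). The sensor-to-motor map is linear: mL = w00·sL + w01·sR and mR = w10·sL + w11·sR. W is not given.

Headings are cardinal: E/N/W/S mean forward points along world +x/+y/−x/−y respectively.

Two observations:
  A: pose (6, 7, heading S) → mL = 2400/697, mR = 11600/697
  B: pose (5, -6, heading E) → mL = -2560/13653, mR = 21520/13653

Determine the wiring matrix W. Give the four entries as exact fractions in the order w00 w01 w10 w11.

-1/2 1/2 1 1

obs A: pose=(6,7,S) → sL=200/41, sR=200/17, mL=2400/697, mR=11600/697
obs B: pose=(5,-6,E) → sL=40/41, sR=200/333, mL=-2560/13653, mR=21520/13653
sensor matrix S = [[200/41, 200/17], [40/41, 200/333]]; det S = -1984000/232101
solve [mL_A; mL_B] = S·[w00; w01] and [mR_A; mR_B] = S·[w10; w11]:
  w00 = -1/2, w01 = 1/2, w10 = 1, w11 = 1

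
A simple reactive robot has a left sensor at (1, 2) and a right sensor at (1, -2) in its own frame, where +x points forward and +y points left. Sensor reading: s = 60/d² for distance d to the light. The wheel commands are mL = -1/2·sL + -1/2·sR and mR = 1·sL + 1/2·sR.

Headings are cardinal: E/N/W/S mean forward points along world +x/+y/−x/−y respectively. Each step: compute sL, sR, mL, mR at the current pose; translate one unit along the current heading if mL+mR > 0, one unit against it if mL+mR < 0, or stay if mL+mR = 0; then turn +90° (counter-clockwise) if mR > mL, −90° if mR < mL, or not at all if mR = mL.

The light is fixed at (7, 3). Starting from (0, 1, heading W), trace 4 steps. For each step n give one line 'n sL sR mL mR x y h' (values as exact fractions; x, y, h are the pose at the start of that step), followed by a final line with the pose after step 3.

0 3/4 15/16 -27/32 39/32 0 1 W
1 4/3 60/109 -308/327 526/327 -1 1 S
2 6/5 30/37 -186/185 297/185 -1 0 E
3 12/17 60/29 -684/493 858/493 0 0 N
final 0 1 W

n=0: pose=(0,1,W); sL=3/4, sR=15/16; mL=-27/32, mR=39/32; mL+mR=3/8 → advance +1; mR−mL=33/16 → turn +1·90°
n=1: pose=(-1,1,S); sL=4/3, sR=60/109; mL=-308/327, mR=526/327; mL+mR=2/3 → advance +1; mR−mL=278/109 → turn +1·90°
n=2: pose=(-1,0,E); sL=6/5, sR=30/37; mL=-186/185, mR=297/185; mL+mR=3/5 → advance +1; mR−mL=483/185 → turn +1·90°
n=3: pose=(0,0,N); sL=12/17, sR=60/29; mL=-684/493, mR=858/493; mL+mR=6/17 → advance +1; mR−mL=1542/493 → turn +1·90°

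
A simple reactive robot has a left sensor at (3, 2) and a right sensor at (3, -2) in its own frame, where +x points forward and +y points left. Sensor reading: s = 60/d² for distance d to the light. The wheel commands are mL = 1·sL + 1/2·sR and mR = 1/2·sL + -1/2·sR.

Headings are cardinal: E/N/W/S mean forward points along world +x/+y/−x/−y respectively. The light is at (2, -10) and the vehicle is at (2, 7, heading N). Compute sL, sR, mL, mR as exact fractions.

15/101 15/101 45/202 0

left sensor world pos  = (0, 10); dL² = 404
right sensor world pos = (4, 10); dR² = 404
sL = 60/404 = 15/101
sR = 60/404 = 15/101
mL = 1·sL + 1/2·sR = 45/202
mR = 1/2·sL + -1/2·sR = 0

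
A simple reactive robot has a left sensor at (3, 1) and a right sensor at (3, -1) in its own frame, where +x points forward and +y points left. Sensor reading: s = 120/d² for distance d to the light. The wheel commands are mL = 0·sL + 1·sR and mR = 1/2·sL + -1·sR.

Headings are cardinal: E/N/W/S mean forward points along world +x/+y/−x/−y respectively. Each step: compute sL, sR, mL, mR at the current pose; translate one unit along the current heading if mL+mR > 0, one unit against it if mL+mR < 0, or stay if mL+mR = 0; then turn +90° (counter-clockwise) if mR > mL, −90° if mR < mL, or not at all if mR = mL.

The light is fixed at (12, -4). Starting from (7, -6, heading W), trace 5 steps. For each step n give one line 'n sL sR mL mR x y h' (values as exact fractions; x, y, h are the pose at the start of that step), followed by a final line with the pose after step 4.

n=0: pose=(7,-6,W); sL=120/73, sR=24/13; mL=24/13, mR=-972/949; mL+mR=60/73 → advance +1; mR−mL=-2724/949 → turn -1·90°
n=1: pose=(6,-6,N); sL=12/5, sR=60/13; mL=60/13, mR=-222/65; mL+mR=6/5 → advance +1; mR−mL=-522/65 → turn -1·90°
n=2: pose=(6,-5,E); sL=40/3, sR=120/13; mL=120/13, mR=-100/39; mL+mR=20/3 → advance +1; mR−mL=-460/39 → turn -1·90°
n=3: pose=(7,-5,S); sL=15/4, sR=30/13; mL=30/13, mR=-45/104; mL+mR=15/8 → advance +1; mR−mL=-285/104 → turn -1·90°
n=4: pose=(7,-6,W); sL=120/73, sR=24/13; mL=24/13, mR=-972/949; mL+mR=60/73 → advance +1; mR−mL=-2724/949 → turn -1·90°

0 120/73 24/13 24/13 -972/949 7 -6 W
1 12/5 60/13 60/13 -222/65 6 -6 N
2 40/3 120/13 120/13 -100/39 6 -5 E
3 15/4 30/13 30/13 -45/104 7 -5 S
4 120/73 24/13 24/13 -972/949 7 -6 W
final 6 -6 N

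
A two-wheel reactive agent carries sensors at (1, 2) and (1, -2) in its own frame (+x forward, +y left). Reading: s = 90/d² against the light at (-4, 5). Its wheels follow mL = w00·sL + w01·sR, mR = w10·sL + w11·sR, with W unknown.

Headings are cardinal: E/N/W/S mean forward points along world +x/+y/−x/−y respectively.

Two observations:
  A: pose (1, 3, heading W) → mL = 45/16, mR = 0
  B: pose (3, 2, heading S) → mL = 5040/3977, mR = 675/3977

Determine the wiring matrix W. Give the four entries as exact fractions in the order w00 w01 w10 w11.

obs A: pose=(1,3,W) → sL=45/16, sR=45/8, mL=45/16, mR=0
obs B: pose=(3,2,S) → sL=90/97, sR=90/41, mL=5040/3977, mR=675/3977
sensor matrix S = [[45/16, 45/8], [90/97, 90/41]]; det S = 30375/31816
solve [mL_A; mL_B] = S·[w00; w01] and [mR_A; mR_B] = S·[w10; w11]:
  w00 = -1, w01 = 1, w10 = -1, w11 = 1/2

-1 1 -1 1/2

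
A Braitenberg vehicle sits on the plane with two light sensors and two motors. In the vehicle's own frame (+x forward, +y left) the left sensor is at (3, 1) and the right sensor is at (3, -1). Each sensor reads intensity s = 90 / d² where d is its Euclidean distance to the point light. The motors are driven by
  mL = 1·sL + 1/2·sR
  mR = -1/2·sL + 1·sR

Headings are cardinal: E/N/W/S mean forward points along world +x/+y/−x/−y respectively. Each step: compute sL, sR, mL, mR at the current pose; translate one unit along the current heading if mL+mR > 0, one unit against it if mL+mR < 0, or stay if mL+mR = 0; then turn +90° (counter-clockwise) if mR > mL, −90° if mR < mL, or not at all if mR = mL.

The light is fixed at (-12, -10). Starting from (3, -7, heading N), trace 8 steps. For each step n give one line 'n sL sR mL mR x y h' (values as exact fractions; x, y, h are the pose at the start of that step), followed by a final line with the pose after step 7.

0 45/116 45/146 2295/4234 1935/16936 3 -7 N
1 90/349 10/37 5075/12913 1825/12913 3 -6 E
2 9/29 45/113 3339/6554 1593/6554 4 -6 S
3 90/173 18/37 4887/6401 1449/6401 4 -7 W
4 45/116 45/146 2295/4234 1935/16936 3 -7 N
5 90/349 10/37 5075/12913 1825/12913 3 -6 E
6 9/29 45/113 3339/6554 1593/6554 4 -6 S
7 90/173 18/37 4887/6401 1449/6401 4 -7 W
final 3 -7 N

n=0: pose=(3,-7,N); sL=45/116, sR=45/146; mL=2295/4234, mR=1935/16936; mL+mR=11115/16936 → advance +1; mR−mL=-7245/16936 → turn -1·90°
n=1: pose=(3,-6,E); sL=90/349, sR=10/37; mL=5075/12913, mR=1825/12913; mL+mR=6900/12913 → advance +1; mR−mL=-3250/12913 → turn -1·90°
n=2: pose=(4,-6,S); sL=9/29, sR=45/113; mL=3339/6554, mR=1593/6554; mL+mR=2466/3277 → advance +1; mR−mL=-873/3277 → turn -1·90°
n=3: pose=(4,-7,W); sL=90/173, sR=18/37; mL=4887/6401, mR=1449/6401; mL+mR=6336/6401 → advance +1; mR−mL=-3438/6401 → turn -1·90°
n=4: pose=(3,-7,N); sL=45/116, sR=45/146; mL=2295/4234, mR=1935/16936; mL+mR=11115/16936 → advance +1; mR−mL=-7245/16936 → turn -1·90°
n=5: pose=(3,-6,E); sL=90/349, sR=10/37; mL=5075/12913, mR=1825/12913; mL+mR=6900/12913 → advance +1; mR−mL=-3250/12913 → turn -1·90°
n=6: pose=(4,-6,S); sL=9/29, sR=45/113; mL=3339/6554, mR=1593/6554; mL+mR=2466/3277 → advance +1; mR−mL=-873/3277 → turn -1·90°
n=7: pose=(4,-7,W); sL=90/173, sR=18/37; mL=4887/6401, mR=1449/6401; mL+mR=6336/6401 → advance +1; mR−mL=-3438/6401 → turn -1·90°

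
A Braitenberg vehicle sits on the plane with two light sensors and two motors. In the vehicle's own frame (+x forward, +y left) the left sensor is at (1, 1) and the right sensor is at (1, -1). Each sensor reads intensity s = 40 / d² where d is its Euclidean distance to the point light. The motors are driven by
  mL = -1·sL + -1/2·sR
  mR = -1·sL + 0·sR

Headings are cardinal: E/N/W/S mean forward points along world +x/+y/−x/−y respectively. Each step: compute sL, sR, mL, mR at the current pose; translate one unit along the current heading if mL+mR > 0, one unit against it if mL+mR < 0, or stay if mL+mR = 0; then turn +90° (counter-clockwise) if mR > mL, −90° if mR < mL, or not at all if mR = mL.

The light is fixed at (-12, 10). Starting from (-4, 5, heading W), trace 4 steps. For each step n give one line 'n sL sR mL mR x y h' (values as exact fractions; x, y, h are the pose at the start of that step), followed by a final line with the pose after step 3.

0 8/17 8/13 -172/221 -8/17 -4 5 W
1 5/17 2/5 -42/85 -5/17 -3 5 S
2 40/109 8/25 -1436/2725 -40/109 -3 6 E
3 20/29 4/9 -238/261 -20/29 -4 6 N
final -4 5 W

n=0: pose=(-4,5,W); sL=8/17, sR=8/13; mL=-172/221, mR=-8/17; mL+mR=-276/221 → advance -1; mR−mL=4/13 → turn +1·90°
n=1: pose=(-3,5,S); sL=5/17, sR=2/5; mL=-42/85, mR=-5/17; mL+mR=-67/85 → advance -1; mR−mL=1/5 → turn +1·90°
n=2: pose=(-3,6,E); sL=40/109, sR=8/25; mL=-1436/2725, mR=-40/109; mL+mR=-2436/2725 → advance -1; mR−mL=4/25 → turn +1·90°
n=3: pose=(-4,6,N); sL=20/29, sR=4/9; mL=-238/261, mR=-20/29; mL+mR=-418/261 → advance -1; mR−mL=2/9 → turn +1·90°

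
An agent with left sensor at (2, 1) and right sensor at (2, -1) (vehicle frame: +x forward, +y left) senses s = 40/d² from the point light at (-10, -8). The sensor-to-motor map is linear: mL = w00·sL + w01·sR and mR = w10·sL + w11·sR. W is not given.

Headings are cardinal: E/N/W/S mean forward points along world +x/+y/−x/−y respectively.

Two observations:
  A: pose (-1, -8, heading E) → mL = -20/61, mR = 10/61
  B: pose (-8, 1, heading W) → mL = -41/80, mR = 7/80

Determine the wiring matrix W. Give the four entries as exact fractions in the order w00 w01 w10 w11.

-1/2 -1/2 -1/2 1

obs A: pose=(-1,-8,E) → sL=20/61, sR=20/61, mL=-20/61, mR=10/61
obs B: pose=(-8,1,W) → sL=5/8, sR=2/5, mL=-41/80, mR=7/80
sensor matrix S = [[20/61, 20/61], [5/8, 2/5]]; det S = -9/122
solve [mL_A; mL_B] = S·[w00; w01] and [mR_A; mR_B] = S·[w10; w11]:
  w00 = -1/2, w01 = -1/2, w10 = -1/2, w11 = 1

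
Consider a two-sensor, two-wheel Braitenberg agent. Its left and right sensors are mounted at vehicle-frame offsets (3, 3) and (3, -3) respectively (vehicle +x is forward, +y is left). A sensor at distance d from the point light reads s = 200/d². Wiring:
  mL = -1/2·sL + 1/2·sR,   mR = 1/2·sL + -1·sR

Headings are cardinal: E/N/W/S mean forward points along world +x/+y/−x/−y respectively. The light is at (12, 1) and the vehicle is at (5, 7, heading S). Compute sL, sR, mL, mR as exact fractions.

8 200/109 -336/109 236/109

left sensor world pos  = (8, 4); dL² = 25
right sensor world pos = (2, 4); dR² = 109
sL = 200/25 = 8
sR = 200/109 = 200/109
mL = -1/2·sL + 1/2·sR = -336/109
mR = 1/2·sL + -1·sR = 236/109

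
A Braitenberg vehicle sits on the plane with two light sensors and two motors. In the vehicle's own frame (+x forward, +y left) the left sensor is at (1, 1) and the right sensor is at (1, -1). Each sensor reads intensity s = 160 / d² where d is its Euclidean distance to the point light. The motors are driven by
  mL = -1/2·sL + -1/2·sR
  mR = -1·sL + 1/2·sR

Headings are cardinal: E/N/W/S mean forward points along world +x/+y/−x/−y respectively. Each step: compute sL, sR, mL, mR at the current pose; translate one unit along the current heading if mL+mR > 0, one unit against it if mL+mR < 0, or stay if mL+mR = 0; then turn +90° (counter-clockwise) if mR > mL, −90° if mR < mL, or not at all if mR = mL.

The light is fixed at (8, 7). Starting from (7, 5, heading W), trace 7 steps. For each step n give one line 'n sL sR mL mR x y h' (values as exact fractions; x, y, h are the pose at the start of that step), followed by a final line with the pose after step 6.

n=0: pose=(7,5,W); sL=160/13, sR=32; mL=-288/13, mR=48/13; mL+mR=-240/13 → advance -1; mR−mL=336/13 → turn +1·90°
n=1: pose=(8,5,S); sL=16, sR=16; mL=-16, mR=-8; mL+mR=-24 → advance -1; mR−mL=8 → turn +1·90°
n=2: pose=(8,6,E); sL=160, sR=32; mL=-96, mR=-144; mL+mR=-240 → advance -1; mR−mL=-48 → turn -1·90°
n=3: pose=(7,6,S); sL=40, sR=20; mL=-30, mR=-30; mL+mR=-60 → advance -1; mR−mL=0 → turn +0·90°
n=4: pose=(7,7,S); sL=160, sR=32; mL=-96, mR=-144; mL+mR=-240 → advance -1; mR−mL=-48 → turn -1·90°
n=5: pose=(7,8,W); sL=40, sR=20; mL=-30, mR=-30; mL+mR=-60 → advance -1; mR−mL=0 → turn +0·90°
n=6: pose=(8,8,W); sL=160, sR=32; mL=-96, mR=-144; mL+mR=-240 → advance -1; mR−mL=-48 → turn -1·90°

0 160/13 32 -288/13 48/13 7 5 W
1 16 16 -16 -8 8 5 S
2 160 32 -96 -144 8 6 E
3 40 20 -30 -30 7 6 S
4 160 32 -96 -144 7 7 S
5 40 20 -30 -30 7 8 W
6 160 32 -96 -144 8 8 W
final 9 8 N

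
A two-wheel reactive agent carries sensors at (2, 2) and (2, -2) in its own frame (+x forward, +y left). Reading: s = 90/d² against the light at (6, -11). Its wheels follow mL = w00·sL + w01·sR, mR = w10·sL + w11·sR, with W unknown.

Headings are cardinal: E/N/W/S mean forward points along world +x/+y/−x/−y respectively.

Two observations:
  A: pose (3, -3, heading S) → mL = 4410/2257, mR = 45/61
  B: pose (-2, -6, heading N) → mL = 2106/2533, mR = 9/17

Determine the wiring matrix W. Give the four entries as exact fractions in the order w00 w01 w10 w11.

1/2 1/2 0 1/2

obs A: pose=(3,-3,S) → sL=90/37, sR=90/61, mL=4410/2257, mR=45/61
obs B: pose=(-2,-6,N) → sL=90/149, sR=18/17, mL=2106/2533, mR=9/17
sensor matrix S = [[90/37, 90/61], [90/149, 18/17]]; det S = 9629280/5716981
solve [mL_A; mL_B] = S·[w00; w01] and [mR_A; mR_B] = S·[w10; w11]:
  w00 = 1/2, w01 = 1/2, w10 = 0, w11 = 1/2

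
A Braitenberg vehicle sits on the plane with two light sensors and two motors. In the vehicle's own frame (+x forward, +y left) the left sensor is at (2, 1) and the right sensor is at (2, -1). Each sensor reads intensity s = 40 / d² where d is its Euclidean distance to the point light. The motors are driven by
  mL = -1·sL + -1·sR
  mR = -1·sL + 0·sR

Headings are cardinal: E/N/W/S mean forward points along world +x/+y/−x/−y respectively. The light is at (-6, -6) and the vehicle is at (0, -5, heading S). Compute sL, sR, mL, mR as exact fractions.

left sensor world pos  = (1, -7); dL² = 50
right sensor world pos = (-1, -7); dR² = 26
sL = 40/50 = 4/5
sR = 40/26 = 20/13
mL = -1·sL + -1·sR = -152/65
mR = -1·sL + 0·sR = -4/5

4/5 20/13 -152/65 -4/5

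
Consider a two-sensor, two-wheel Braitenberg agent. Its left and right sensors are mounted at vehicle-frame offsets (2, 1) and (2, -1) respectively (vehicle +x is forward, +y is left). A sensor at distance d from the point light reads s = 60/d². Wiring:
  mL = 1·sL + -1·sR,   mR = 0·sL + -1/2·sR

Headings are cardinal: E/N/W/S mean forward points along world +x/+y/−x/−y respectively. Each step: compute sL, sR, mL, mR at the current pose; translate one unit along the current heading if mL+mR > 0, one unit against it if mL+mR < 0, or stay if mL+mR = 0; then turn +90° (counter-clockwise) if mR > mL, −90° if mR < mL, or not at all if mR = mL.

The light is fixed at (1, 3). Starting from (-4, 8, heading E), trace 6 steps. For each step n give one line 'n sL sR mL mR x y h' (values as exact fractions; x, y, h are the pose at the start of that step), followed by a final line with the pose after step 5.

n=0: pose=(-4,8,E); sL=4/3, sR=12/5; mL=-16/15, mR=-6/5; mL+mR=-34/15 → advance -1; mR−mL=-2/15 → turn -1·90°
n=1: pose=(-5,8,S); sL=30/17, sR=30/29; mL=360/493, mR=-15/29; mL+mR=105/493 → advance +1; mR−mL=-615/493 → turn -1·90°
n=2: pose=(-5,7,W); sL=60/73, sR=60/89; mL=960/6497, mR=-30/89; mL+mR=-1230/6497 → advance -1; mR−mL=-3150/6497 → turn -1·90°
n=3: pose=(-4,7,N); sL=5/6, sR=15/13; mL=-25/78, mR=-15/26; mL+mR=-35/39 → advance -1; mR−mL=-10/39 → turn -1·90°
n=4: pose=(-4,6,E); sL=12/5, sR=60/13; mL=-144/65, mR=-30/13; mL+mR=-294/65 → advance -1; mR−mL=-6/65 → turn -1·90°
n=5: pose=(-5,6,S); sL=30/13, sR=6/5; mL=72/65, mR=-3/5; mL+mR=33/65 → advance +1; mR−mL=-111/65 → turn -1·90°

0 4/3 12/5 -16/15 -6/5 -4 8 E
1 30/17 30/29 360/493 -15/29 -5 8 S
2 60/73 60/89 960/6497 -30/89 -5 7 W
3 5/6 15/13 -25/78 -15/26 -4 7 N
4 12/5 60/13 -144/65 -30/13 -4 6 E
5 30/13 6/5 72/65 -3/5 -5 6 S
final -5 5 W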